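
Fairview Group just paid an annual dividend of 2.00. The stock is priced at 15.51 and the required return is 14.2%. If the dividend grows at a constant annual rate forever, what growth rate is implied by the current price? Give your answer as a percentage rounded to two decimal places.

P = D₀(1+g)/(r−g) ⇒ P(r−g) = D₀(1+g) ⇒ g(P+D₀) = P·r − D₀
g = (P·r − D₀)/(P + D₀) = (15.51×0.142 − 2.00) / (15.51 + 2.00) = 0.011560

1.16%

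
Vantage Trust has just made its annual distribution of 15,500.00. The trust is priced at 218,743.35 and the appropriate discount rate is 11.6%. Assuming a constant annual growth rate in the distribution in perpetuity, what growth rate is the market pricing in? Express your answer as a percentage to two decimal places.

P = D₀(1+g)/(r−g) ⇒ P(r−g) = D₀(1+g) ⇒ g(P+D₀) = P·r − D₀
g = (P·r − D₀)/(P + D₀) = (218,743.35×0.116 − 15,500.00) / (218,743.35 + 15,500.00) = 0.042154

4.22%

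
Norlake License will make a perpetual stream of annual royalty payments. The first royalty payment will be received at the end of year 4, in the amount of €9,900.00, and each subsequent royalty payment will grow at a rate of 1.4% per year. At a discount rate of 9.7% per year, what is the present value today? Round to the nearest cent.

€90351.89

Value at end of year 3: C₁ / (r − g) = €9,900.00 / (0.097 − 0.014) = €119,277.1084
Discount to today: PV = €119,277.1084 / (1 + 0.097)^3 = €119,277.1084 / 1.320140 = €90,351.89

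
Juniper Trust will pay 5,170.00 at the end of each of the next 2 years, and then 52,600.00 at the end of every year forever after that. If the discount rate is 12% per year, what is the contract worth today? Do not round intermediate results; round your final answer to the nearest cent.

358174.21

PV of 2-year annuity: 5,170.00 × [1 − (1+0.12)^−2] / 0.12 = 8737.56378
Perpetuity value at year 2: 52,600.00 / 0.12 = 438333.33333
PV of perpetuity: 438333.33333 / (1+0.12)^2 = 349436.64966
Total PV = 8737.56378 + 349436.64966 = 358174.21344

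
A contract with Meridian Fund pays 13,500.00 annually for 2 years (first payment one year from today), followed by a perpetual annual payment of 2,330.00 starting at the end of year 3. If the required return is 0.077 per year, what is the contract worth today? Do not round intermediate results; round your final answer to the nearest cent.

PV of 2-year annuity: 13,500.00 × [1 − (1+0.077)^−2] / 0.077 = 24173.46234
Perpetuity value at year 2: 2,330.00 / 0.077 = 30259.74026
PV of perpetuity: 30259.74026 / (1+0.077)^2 = 26087.57972
Total PV = 24173.46234 + 26087.57972 = 50261.04206

50261.04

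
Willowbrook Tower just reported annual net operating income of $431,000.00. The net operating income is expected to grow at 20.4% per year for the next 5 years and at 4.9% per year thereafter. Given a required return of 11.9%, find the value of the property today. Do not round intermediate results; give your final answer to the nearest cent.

$12012754.61

D_1 = 518924.00000
D_2 = 624784.49600
D_3 = 752240.53318
D_4 = 905697.60195
D_5 = 1090459.91275
Terminal value at year 5: TV = D_5×(1+g_2)/(r−g_2) = 1143892.44848/0.07 = 16341320.69253
P_0 = D_1/(1+r)^1 + D_2/(1+r)^2 + D_3/(1+r)^3 + D_4/(1+r)^4 + D_5/(1+r)^5 + TV/(1+r)^5
    = 463739.05273 + 498964.98613 + 536866.70536 + 577647.46493 + 621525.95869 + 9314010.43814 = 12012754.60598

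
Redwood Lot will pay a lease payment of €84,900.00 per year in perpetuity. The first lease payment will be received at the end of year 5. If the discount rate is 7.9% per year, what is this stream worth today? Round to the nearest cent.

€792856.92

Value at end of year 4: C / r = €84,900.00 / 0.079 = €1,074,683.5443
Discount to today: PV = €1,074,683.5443 / (1 + 0.079)^4 = €1,074,683.5443 / 1.355457 = €792,856.92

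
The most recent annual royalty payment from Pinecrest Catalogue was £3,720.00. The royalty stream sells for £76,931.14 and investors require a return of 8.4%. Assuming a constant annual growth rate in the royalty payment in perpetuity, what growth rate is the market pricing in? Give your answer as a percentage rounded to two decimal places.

P = D₀(1+g)/(r−g) ⇒ P(r−g) = D₀(1+g) ⇒ g(P+D₀) = P·r − D₀
g = (P·r − D₀)/(P + D₀) = (£76,931.14×0.084 − £3,720.00) / (£76,931.14 + £3,720.00) = 0.034001

3.40%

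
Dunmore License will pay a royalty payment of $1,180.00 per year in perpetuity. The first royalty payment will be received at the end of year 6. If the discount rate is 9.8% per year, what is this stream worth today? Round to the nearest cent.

Value at end of year 5: C / r = $1,180.00 / 0.098 = $12,040.8163
Discount to today: PV = $12,040.8163 / (1 + 0.098)^5 = $12,040.8163 / 1.595922 = $7,544.74

$7544.74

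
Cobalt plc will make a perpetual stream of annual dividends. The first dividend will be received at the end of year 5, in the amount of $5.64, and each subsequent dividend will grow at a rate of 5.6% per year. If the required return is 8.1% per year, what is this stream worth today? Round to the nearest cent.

$165.21

Value at end of year 4: C₁ / (r − g) = $5.64 / (0.081 − 0.056) = $225.6000
Discount to today: PV = $225.6000 / (1 + 0.081)^4 = $225.6000 / 1.365535 = $165.21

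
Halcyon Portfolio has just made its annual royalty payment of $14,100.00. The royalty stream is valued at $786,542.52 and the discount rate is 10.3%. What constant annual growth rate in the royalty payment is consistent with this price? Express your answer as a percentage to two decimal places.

8.36%

P = D₀(1+g)/(r−g) ⇒ P(r−g) = D₀(1+g) ⇒ g(P+D₀) = P·r − D₀
g = (P·r − D₀)/(P + D₀) = ($786,542.52×0.103 − $14,100.00) / ($786,542.52 + $14,100.00) = 0.083575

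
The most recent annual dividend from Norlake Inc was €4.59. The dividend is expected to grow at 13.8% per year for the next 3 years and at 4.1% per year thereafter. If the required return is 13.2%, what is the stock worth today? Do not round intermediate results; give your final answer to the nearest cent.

D_1 = 5.22342
D_2 = 5.94425
D_3 = 6.76456
Terminal value at year 3: TV = D_3×(1+g_2)/(r−g_2) = 7.04191/0.091 = 77.38358
P_0 = D_1/(1+r)^1 + D_2/(1+r)^2 + D_3/(1+r)^3 + TV/(1+r)^3
    = 4.61433 + 4.63879 + 4.66337 + 53.34694 = 67.26343

€67.26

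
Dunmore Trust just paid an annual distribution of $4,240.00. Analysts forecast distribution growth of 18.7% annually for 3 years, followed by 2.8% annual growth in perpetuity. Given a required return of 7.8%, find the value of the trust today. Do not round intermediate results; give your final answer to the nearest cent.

$131851.84

D_1 = 5032.88000
D_2 = 5974.02856
D_3 = 7091.17190
Terminal value at year 3: TV = D_3×(1+g_2)/(r−g_2) = 7289.72471/0.05 = 145794.49428
P_0 = D_1/(1+r)^1 + D_2/(1+r)^2 + D_3/(1+r)^3 + TV/(1+r)^3
    = 4668.71985 + 5140.78893 + 5660.59041 + 116381.73873 = 131851.83792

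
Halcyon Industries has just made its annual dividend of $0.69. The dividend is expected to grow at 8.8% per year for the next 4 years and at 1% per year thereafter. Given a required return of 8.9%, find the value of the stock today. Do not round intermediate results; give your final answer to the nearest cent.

D_1 = 0.75072
D_2 = 0.81678
D_3 = 0.88866
D_4 = 0.96686
Terminal value at year 4: TV = D_4×(1+g_2)/(r−g_2) = 0.97653/0.079 = 12.36115
P_0 = D_1/(1+r)^1 + D_2/(1+r)^2 + D_3/(1+r)^3 + D_4/(1+r)^4 + TV/(1+r)^4
    = 0.68937 + 0.68873 + 0.68810 + 0.68747 + 8.78916 = 11.54283

$11.54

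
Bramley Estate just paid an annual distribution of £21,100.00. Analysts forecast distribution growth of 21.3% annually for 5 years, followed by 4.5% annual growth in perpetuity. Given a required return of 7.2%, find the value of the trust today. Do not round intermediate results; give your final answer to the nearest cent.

D_1 = 25594.30000
D_2 = 31045.88590
D_3 = 37658.65960
D_4 = 45679.95409
D_5 = 55409.78431
Terminal value at year 5: TV = D_5×(1+g_2)/(r−g_2) = 57903.22461/0.027 = 2144563.87430
P_0 = D_1/(1+r)^1 + D_2/(1+r)^2 + D_3/(1+r)^3 + D_4/(1+r)^4 + D_5/(1+r)^5 + TV/(1+r)^5
    = 23875.27985 + 27015.59185 + 30568.94861 + 34589.67786 + 39139.25302 + 1514834.05220 = 1670022.80339

£1670022.80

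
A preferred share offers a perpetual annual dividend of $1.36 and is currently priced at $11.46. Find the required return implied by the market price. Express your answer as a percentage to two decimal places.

11.87%

P = C/r ⇒ r = C/P = $1.36/$11.46 = 0.118674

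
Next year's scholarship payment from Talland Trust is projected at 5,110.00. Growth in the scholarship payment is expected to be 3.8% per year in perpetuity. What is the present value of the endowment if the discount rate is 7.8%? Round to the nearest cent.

127750.00

Growing perpetuity: P = D₁ / (r − g) = 5,110.0000 / (0.078 − 0.038) = 127,750.00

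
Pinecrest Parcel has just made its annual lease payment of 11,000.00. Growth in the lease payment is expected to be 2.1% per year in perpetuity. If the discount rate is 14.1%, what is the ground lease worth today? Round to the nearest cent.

93591.67

D₁ = D₀ × (1 + g) = 11,000.00 × 1.021 = 11,231.0000
Growing perpetuity: P = D₁ / (r − g) = 11,231.0000 / (0.141 − 0.021) = 93,591.67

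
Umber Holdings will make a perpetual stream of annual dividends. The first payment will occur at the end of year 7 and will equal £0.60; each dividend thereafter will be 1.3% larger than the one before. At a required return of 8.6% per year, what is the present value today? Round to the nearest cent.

£5.01

Value at end of year 6: C₁ / (r − g) = £0.60 / (0.086 − 0.013) = £8.2192
Discount to today: PV = £8.2192 / (1 + 0.086)^6 = £8.2192 / 1.640510 = £5.01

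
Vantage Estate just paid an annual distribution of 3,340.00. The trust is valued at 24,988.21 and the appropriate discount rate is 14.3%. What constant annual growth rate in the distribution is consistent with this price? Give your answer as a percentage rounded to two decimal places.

0.82%

P = D₀(1+g)/(r−g) ⇒ P(r−g) = D₀(1+g) ⇒ g(P+D₀) = P·r − D₀
g = (P·r − D₀)/(P + D₀) = (24,988.21×0.143 − 3,340.00) / (24,988.21 + 3,340.00) = 0.008236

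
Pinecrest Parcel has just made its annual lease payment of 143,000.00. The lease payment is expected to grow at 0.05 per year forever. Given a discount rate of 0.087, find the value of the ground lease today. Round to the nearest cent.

4058108.11

D₁ = D₀ × (1 + g) = 143,000.00 × 1.05 = 150,150.0000
Growing perpetuity: P = D₁ / (r − g) = 150,150.0000 / (0.087 − 0.05) = 4,058,108.11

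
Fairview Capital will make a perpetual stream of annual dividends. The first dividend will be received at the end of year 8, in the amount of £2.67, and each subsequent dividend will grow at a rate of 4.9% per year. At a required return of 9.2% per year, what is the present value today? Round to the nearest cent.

£33.53

Value at end of year 7: C₁ / (r − g) = £2.67 / (0.092 − 0.049) = £62.0930
Discount to today: PV = £62.0930 / (1 + 0.092)^7 = £62.0930 / 1.851648 = £33.53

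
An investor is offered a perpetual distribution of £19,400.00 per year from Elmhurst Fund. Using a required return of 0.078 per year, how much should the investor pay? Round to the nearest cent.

£248717.95

Level perpetuity: PV = C / r = £19,400.00 / 0.078 = £248,717.95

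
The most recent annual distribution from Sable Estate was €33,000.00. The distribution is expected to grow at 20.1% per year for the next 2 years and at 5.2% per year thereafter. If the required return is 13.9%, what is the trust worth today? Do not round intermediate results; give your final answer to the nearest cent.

€515145.41

D_1 = 39633.00000
D_2 = 47599.23300
Terminal value at year 2: TV = D_2×(1+g_2)/(r−g_2) = 50074.39312/0.087 = 575567.73697
P_0 = D_1/(1+r)^1 + D_2/(1+r)^2 + TV/(1+r)^2
    = 34796.31255 + 36690.40507 + 443658.69123 = 515145.40886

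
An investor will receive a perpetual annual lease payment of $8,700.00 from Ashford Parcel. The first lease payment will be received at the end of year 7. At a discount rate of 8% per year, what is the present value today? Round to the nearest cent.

Value at end of year 6: C / r = $8,700.00 / 0.08 = $108,750.0000
Discount to today: PV = $108,750.0000 / (1 + 0.08)^6 = $108,750.0000 / 1.586874 = $68,530.95

$68530.95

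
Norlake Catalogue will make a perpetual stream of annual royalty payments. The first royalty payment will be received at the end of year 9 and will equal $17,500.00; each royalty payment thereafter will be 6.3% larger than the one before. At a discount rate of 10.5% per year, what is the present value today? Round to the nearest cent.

Value at end of year 8: C₁ / (r − g) = $17,500.00 / (0.105 − 0.063) = $416,666.6667
Discount to today: PV = $416,666.6667 / (1 + 0.105)^8 = $416,666.6667 / 2.222789 = $187,452.20

$187452.20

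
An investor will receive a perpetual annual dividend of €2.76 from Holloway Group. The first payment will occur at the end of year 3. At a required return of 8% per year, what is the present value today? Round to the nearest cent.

€29.58

Value at end of year 2: C / r = €2.76 / 0.08 = €34.5000
Discount to today: PV = €34.5000 / (1 + 0.08)^2 = €34.5000 / 1.166400 = €29.58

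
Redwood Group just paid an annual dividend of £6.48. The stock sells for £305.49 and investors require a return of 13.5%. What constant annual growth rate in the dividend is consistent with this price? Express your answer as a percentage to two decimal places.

11.14%

P = D₀(1+g)/(r−g) ⇒ P(r−g) = D₀(1+g) ⇒ g(P+D₀) = P·r − D₀
g = (P·r − D₀)/(P + D₀) = (£305.49×0.135 − £6.48) / (£305.49 + £6.48) = 0.111425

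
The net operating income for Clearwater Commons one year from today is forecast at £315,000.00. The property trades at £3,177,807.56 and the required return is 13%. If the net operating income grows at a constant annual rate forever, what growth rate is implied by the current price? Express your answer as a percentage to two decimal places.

P = D₁/(r−g) ⇒ g = r − D₁/P = 0.13 − £315,000.00/£3,177,807.56 = 0.030875

3.09%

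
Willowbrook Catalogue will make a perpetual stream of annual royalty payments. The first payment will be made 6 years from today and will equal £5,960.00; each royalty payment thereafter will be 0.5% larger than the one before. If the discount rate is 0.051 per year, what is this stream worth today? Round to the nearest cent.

Value at end of year 5: C₁ / (r − g) = £5,960.00 / (0.051 − 0.005) = £129,565.2174
Discount to today: PV = £129,565.2174 / (1 + 0.051)^5 = £129,565.2174 / 1.282371 = £101,035.70

£101035.70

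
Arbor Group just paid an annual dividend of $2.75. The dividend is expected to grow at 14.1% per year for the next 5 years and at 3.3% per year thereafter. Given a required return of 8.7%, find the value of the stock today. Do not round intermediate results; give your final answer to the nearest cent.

$82.98

D_1 = 3.13775
D_2 = 3.58017
D_3 = 4.08498
D_4 = 4.66096
D_5 = 5.31815
Terminal value at year 5: TV = D_5×(1+g_2)/(r−g_2) = 5.49365/0.054 = 101.73432
P_0 = D_1/(1+r)^1 + D_2/(1+r)^2 + D_3/(1+r)^3 + D_4/(1+r)^4 + D_5/(1+r)^5 + TV/(1+r)^5
    = 2.88661 + 3.03002 + 3.18054 + 3.33854 + 3.50440 + 67.03780 = 82.97791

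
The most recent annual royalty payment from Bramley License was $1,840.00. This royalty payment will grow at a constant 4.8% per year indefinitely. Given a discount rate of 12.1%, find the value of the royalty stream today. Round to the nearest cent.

$26415.34

D₁ = D₀ × (1 + g) = $1,840.00 × 1.048 = $1,928.3200
Growing perpetuity: P = D₁ / (r − g) = $1,928.3200 / (0.121 − 0.048) = $26,415.34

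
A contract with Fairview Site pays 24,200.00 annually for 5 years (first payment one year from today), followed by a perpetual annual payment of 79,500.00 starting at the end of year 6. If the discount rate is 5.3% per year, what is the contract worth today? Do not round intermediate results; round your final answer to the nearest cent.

PV of 5-year annuity: 24,200.00 × [1 − (1+0.053)^−5] / 0.053 = 103910.12368
Perpetuity value at year 5: 79,500.00 / 0.053 = 1500000.00000
PV of perpetuity: 1500000.00000 / (1+0.053)^5 = 1158642.36228
Total PV = 103910.12368 + 1158642.36228 = 1262552.48596

1262552.49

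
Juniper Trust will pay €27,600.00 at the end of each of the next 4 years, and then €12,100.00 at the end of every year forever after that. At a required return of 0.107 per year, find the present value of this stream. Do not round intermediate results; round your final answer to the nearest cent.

PV of 4-year annuity: €27,600.00 × [1 − (1+0.107)^−4] / 0.107 = 86178.86704
Perpetuity value at year 4: €12,100.00 / 0.107 = 113084.11215
PV of perpetuity: 113084.11215 / (1+0.107)^4 = 75302.79725
Total PV = 86178.86704 + 75302.79725 = 161481.66429

€161481.66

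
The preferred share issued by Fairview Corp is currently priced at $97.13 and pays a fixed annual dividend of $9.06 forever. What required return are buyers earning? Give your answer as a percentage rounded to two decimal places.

9.33%

P = C/r ⇒ r = C/P = $9.06/$97.13 = 0.093277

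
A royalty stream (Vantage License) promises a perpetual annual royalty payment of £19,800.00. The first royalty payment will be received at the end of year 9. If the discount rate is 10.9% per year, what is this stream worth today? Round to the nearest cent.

£79393.75

Value at end of year 8: C / r = £19,800.00 / 0.109 = £181,651.3761
Discount to today: PV = £181,651.3761 / (1 + 0.109)^8 = £181,651.3761 / 2.287981 = £79,393.75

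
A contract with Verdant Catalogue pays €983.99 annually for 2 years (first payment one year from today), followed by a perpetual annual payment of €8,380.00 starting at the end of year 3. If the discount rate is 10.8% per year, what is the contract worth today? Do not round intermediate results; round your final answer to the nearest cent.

PV of 2-year annuity: €983.99 × [1 − (1+0.108)^−2] / 0.108 = 1689.59171
Perpetuity value at year 2: €8,380.00 / 0.108 = 77592.59259
PV of perpetuity: 77592.59259 / (1+0.108)^2 = 63203.44377
Total PV = 1689.59171 + 63203.44377 = 64893.03548

€64893.04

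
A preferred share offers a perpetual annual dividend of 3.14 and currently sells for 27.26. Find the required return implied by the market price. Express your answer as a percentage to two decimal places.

11.52%

P = C/r ⇒ r = C/P = 3.14/27.26 = 0.115187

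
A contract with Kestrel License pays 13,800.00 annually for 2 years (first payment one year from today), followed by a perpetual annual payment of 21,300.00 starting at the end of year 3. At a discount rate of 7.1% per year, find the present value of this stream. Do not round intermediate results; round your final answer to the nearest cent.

PV of 2-year annuity: 13,800.00 × [1 − (1+0.071)^−2] / 0.071 = 24916.11023
Perpetuity value at year 2: 21,300.00 / 0.071 = 300000.00000
PV of perpetuity: 300000.00000 / (1+0.071)^2 = 261542.52551
Total PV = 24916.11023 + 261542.52551 = 286458.63574

286458.64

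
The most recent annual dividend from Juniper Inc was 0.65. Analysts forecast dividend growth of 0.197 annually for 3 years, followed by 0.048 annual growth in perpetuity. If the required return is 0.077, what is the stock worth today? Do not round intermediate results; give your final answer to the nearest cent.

D_1 = 0.77805
D_2 = 0.93133
D_3 = 1.11480
Terminal value at year 3: TV = D_3×(1+g_2)/(r−g_2) = 1.16831/0.029 = 40.28646
P_0 = D_1/(1+r)^1 + D_2/(1+r)^2 + D_3/(1+r)^3 + TV/(1+r)^3
    = 0.72242 + 0.80292 + 0.89238 + 32.24868 = 34.66640

34.67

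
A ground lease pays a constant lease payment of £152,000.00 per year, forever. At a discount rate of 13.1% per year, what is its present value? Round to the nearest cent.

£1160305.34

Level perpetuity: PV = C / r = £152,000.00 / 0.131 = £1,160,305.34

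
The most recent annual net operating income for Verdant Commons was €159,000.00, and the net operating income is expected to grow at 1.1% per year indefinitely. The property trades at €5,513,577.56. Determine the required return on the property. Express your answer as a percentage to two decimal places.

D₁ = €159,000.00 × 1.011 = €160,749.0000
P = D₁/(r − g) ⇒ r = D₁/P + g = €160,749.0000/€5,513,577.56 + 0.011 = 0.029155 + 0.011 = 0.040155

4.02%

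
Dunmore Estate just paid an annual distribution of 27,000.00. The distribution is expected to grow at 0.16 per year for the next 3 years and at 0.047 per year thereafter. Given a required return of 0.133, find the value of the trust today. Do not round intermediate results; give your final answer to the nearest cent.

D_1 = 31320.00000
D_2 = 36331.20000
D_3 = 42144.19200
Terminal value at year 3: TV = D_3×(1+g_2)/(r−g_2) = 44124.96902/0.086 = 513081.03516
P_0 = D_1/(1+r)^1 + D_2/(1+r)^2 + D_3/(1+r)^3 + TV/(1+r)^3
    = 27643.42454 + 28302.18223 + 28976.63847 + 352773.72645 = 437695.97168

437695.97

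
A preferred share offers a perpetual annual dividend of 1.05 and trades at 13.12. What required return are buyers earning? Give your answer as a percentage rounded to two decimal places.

P = C/r ⇒ r = C/P = 1.05/13.12 = 0.080030

8.00%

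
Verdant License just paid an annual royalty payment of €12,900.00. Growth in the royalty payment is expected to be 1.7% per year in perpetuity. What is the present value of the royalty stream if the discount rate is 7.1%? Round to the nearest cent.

D₁ = D₀ × (1 + g) = €12,900.00 × 1.017 = €13,119.3000
Growing perpetuity: P = D₁ / (r − g) = €13,119.3000 / (0.071 − 0.017) = €242,950.00

€242950.00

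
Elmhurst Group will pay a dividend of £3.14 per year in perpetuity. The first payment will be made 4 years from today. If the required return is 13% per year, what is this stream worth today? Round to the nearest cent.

Value at end of year 3: C / r = £3.14 / 0.13 = £24.1538
Discount to today: PV = £24.1538 / (1 + 0.13)^3 = £24.1538 / 1.442897 = £16.74

£16.74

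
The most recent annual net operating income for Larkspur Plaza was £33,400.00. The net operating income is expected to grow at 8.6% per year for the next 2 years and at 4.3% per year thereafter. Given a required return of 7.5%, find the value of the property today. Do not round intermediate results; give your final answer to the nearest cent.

D_1 = 36272.40000
D_2 = 39391.82640
Terminal value at year 2: TV = D_2×(1+g_2)/(r−g_2) = 41085.67494/0.032 = 1283927.34172
P_0 = D_1/(1+r)^1 + D_2/(1+r)^2 + TV/(1+r)^2
    = 33741.76744 + 34087.03204 + 1111024.20052 = 1178853.00000

£1178853.00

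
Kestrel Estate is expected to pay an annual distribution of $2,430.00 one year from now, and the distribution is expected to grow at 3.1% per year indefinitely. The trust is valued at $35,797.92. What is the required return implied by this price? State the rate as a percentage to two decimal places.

P = D₁/(r − g) ⇒ r = D₁/P + g = $2,430.0000/$35,797.92 + 0.031 = 0.067881 + 0.031 = 0.098881

9.89%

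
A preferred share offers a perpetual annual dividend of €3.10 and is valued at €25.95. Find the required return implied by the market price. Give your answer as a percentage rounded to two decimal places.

11.95%

P = C/r ⇒ r = C/P = €3.10/€25.95 = 0.119461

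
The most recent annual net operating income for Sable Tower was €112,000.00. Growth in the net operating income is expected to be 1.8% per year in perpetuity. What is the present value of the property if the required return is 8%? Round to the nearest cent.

D₁ = D₀ × (1 + g) = €112,000.00 × 1.018 = €114,016.0000
Growing perpetuity: P = D₁ / (r − g) = €114,016.0000 / (0.08 − 0.018) = €1,838,967.74

€1838967.74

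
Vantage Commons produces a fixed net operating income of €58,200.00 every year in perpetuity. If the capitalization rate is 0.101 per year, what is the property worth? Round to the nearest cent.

€576237.62

Level perpetuity: PV = C / r = €58,200.00 / 0.101 = €576,237.62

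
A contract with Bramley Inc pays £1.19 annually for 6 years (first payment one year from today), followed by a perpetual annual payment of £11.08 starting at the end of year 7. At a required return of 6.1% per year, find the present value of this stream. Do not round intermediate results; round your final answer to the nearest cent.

£133.16

PV of 6-year annuity: £1.19 × [1 − (1+0.061)^−6] / 0.061 = 5.83328
Perpetuity value at year 6: £11.08 / 0.061 = 181.63934
PV of perpetuity: 181.63934 / (1+0.061)^6 = 127.32615
Total PV = 5.83328 + 127.32615 = 133.15943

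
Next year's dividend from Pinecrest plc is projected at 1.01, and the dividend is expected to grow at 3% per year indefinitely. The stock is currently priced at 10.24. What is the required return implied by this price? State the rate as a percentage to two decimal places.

P = D₁/(r − g) ⇒ r = D₁/P + g = 1.0100/10.24 + 0.03 = 0.098633 + 0.03 = 0.128633

12.86%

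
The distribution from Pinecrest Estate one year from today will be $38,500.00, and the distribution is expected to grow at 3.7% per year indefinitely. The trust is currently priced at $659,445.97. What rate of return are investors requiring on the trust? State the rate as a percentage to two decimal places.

P = D₁/(r − g) ⇒ r = D₁/P + g = $38,500.0000/$659,445.97 + 0.037 = 0.058382 + 0.037 = 0.095382

9.54%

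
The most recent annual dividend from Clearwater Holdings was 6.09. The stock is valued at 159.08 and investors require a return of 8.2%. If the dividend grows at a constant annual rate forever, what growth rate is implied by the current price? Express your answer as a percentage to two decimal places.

4.21%

P = D₀(1+g)/(r−g) ⇒ P(r−g) = D₀(1+g) ⇒ g(P+D₀) = P·r − D₀
g = (P·r − D₀)/(P + D₀) = (159.08×0.082 − 6.09) / (159.08 + 6.09) = 0.042105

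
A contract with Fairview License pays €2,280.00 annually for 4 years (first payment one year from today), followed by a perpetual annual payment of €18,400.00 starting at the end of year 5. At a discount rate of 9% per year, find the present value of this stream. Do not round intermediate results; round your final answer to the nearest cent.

PV of 4-year annuity: €2,280.00 × [1 − (1+0.09)^−4] / 0.09 = 7386.56132
Perpetuity value at year 4: €18,400.00 / 0.09 = 204444.44444
PV of perpetuity: 204444.44444 / (1+0.09)^4 = 144833.59871
Total PV = 7386.56132 + 144833.59871 = 152220.16003

€152220.16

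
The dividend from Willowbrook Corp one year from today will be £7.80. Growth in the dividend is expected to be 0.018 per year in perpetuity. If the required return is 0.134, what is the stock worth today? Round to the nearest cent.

£67.24

Growing perpetuity: P = D₁ / (r − g) = £7.8000 / (0.134 − 0.018) = £67.24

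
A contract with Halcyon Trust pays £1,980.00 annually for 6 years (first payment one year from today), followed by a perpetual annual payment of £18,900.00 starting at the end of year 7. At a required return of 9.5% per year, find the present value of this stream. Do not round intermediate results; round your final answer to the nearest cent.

PV of 6-year annuity: £1,980.00 × [1 − (1+0.095)^−6] / 0.095 = 8751.25424
Perpetuity value at year 6: £18,900.00 / 0.095 = 198947.36842
PV of perpetuity: 198947.36842 / (1+0.095)^6 = 115412.66882
Total PV = 8751.25424 + 115412.66882 = 124163.92306

£124163.92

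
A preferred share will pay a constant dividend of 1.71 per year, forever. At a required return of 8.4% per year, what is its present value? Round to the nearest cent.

20.36

Level perpetuity: PV = C / r = 1.71 / 0.084 = 20.36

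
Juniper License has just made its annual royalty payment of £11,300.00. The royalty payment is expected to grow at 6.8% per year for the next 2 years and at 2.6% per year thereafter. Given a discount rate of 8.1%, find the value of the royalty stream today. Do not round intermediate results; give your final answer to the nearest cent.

£227950.77

D_1 = 12068.40000
D_2 = 12889.05120
Terminal value at year 2: TV = D_2×(1+g_2)/(r−g_2) = 13224.16653/0.055 = 240439.39148
P_0 = D_1/(1+r)^1 + D_2/(1+r)^2 + TV/(1+r)^2
    = 11164.10731 + 11029.84885 + 205756.81670 = 227950.77285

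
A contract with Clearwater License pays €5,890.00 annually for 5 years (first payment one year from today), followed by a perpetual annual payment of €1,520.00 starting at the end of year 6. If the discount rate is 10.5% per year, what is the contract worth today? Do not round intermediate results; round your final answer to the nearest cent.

PV of 5-year annuity: €5,890.00 × [1 − (1+0.105)^−5] / 0.105 = 22045.43494
Perpetuity value at year 5: €1,520.00 / 0.105 = 14476.19048
PV of perpetuity: 14476.19048 / (1+0.105)^5 = 8787.04598
Total PV = 22045.43494 + 8787.04598 = 30832.48091

€30832.48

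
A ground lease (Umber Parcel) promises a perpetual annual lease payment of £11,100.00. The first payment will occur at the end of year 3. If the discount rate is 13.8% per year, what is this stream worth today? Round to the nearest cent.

Value at end of year 2: C / r = £11,100.00 / 0.138 = £80,434.7826
Discount to today: PV = £80,434.7826 / (1 + 0.138)^2 = £80,434.7826 / 1.295044 = £62,109.69

£62109.69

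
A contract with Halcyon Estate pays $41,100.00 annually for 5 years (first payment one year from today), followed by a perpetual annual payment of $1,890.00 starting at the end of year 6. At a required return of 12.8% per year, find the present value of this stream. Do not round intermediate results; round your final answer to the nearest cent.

$153351.92

PV of 5-year annuity: $41,100.00 × [1 − (1+0.128)^−5] / 0.128 = 145266.43103
Perpetuity value at year 5: $1,890.00 / 0.128 = 14765.62500
PV of perpetuity: 14765.62500 / (1+0.128)^5 = 8085.48985
Total PV = 145266.43103 + 8085.48985 = 153351.92088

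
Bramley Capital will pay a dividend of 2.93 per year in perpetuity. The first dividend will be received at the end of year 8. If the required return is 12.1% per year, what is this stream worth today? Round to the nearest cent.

10.89

Value at end of year 7: C / r = 2.93 / 0.121 = 24.2149
Discount to today: PV = 24.2149 / (1 + 0.121)^7 = 24.2149 / 2.224535 = 10.89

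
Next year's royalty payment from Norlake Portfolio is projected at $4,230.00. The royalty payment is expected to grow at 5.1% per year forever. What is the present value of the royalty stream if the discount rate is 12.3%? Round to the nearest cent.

Growing perpetuity: P = D₁ / (r − g) = $4,230.0000 / (0.123 − 0.051) = $58,750.00

$58750.00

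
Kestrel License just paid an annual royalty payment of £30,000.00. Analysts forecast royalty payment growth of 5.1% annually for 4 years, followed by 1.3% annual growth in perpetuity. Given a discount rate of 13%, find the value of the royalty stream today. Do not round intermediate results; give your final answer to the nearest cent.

£294817.98

D_1 = 31530.00000
D_2 = 33138.03000
D_3 = 34828.06953
D_4 = 36604.30108
Terminal value at year 4: TV = D_4×(1+g_2)/(r−g_2) = 37080.15699/0.117 = 316924.41872
P_0 = D_1/(1+r)^1 + D_2/(1+r)^2 + D_3/(1+r)^3 + D_4/(1+r)^4 + TV/(1+r)^4
    = 27902.65487 + 25951.93829 + 24137.59924 + 22450.10336 + 194375.68126 = 294817.97702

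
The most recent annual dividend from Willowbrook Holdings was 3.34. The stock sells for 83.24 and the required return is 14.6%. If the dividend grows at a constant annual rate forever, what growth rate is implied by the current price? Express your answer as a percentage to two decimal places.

10.18%

P = D₀(1+g)/(r−g) ⇒ P(r−g) = D₀(1+g) ⇒ g(P+D₀) = P·r − D₀
g = (P·r − D₀)/(P + D₀) = (83.24×0.146 − 3.34) / (83.24 + 3.34) = 0.101791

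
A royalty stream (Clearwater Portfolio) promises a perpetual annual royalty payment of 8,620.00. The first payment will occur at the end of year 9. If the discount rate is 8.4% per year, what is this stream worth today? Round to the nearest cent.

53826.20

Value at end of year 8: C / r = 8,620.00 / 0.084 = 102,619.0476
Discount to today: PV = 102,619.0476 / (1 + 0.084)^8 = 102,619.0476 / 1.906489 = 53,826.20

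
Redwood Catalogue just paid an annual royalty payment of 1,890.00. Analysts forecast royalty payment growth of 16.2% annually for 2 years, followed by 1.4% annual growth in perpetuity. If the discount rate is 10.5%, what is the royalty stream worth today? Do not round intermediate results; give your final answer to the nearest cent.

27366.25

D_1 = 2196.18000
D_2 = 2551.96116
Terminal value at year 2: TV = D_2×(1+g_2)/(r−g_2) = 2587.68862/0.091 = 28436.13864
P_0 = D_1/(1+r)^1 + D_2/(1+r)^2 + TV/(1+r)^2
    = 1987.49321 + 2090.01549 + 23288.74400 = 27366.25270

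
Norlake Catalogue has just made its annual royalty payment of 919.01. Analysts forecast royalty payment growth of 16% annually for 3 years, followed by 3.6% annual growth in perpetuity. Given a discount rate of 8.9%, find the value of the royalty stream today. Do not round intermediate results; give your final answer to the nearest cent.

24844.14

D_1 = 1066.05160
D_2 = 1236.61986
D_3 = 1434.47903
Terminal value at year 3: TV = D_3×(1+g_2)/(r−g_2) = 1486.12028/0.053 = 28040.00525
P_0 = D_1/(1+r)^1 + D_2/(1+r)^2 + D_3/(1+r)^3 + TV/(1+r)^3
    = 978.92709 + 1042.75062 + 1110.73528 + 21711.73109 = 24844.14407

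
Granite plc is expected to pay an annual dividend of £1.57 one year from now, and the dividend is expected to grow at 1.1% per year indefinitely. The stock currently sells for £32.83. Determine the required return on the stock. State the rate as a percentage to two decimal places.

P = D₁/(r − g) ⇒ r = D₁/P + g = £1.5700/£32.83 + 0.011 = 0.047822 + 0.011 = 0.058822

5.88%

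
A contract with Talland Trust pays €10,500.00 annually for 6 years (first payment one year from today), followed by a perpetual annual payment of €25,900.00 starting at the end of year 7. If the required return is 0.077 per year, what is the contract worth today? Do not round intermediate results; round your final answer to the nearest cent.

PV of 6-year annuity: €10,500.00 × [1 − (1+0.077)^−6] / 0.077 = 48985.18283
Perpetuity value at year 6: €25,900.00 / 0.077 = 336363.63636
PV of perpetuity: 336363.63636 / (1+0.077)^6 = 215533.51873
Total PV = 48985.18283 + 215533.51873 = 264518.70155

€264518.70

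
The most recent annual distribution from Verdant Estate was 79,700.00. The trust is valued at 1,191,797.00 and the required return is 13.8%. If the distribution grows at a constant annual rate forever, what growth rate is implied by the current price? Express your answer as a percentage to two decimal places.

P = D₀(1+g)/(r−g) ⇒ P(r−g) = D₀(1+g) ⇒ g(P+D₀) = P·r − D₀
g = (P·r − D₀)/(P + D₀) = (1,191,797.00×0.138 − 79,700.00) / (1,191,797.00 + 79,700.00) = 0.066668

6.67%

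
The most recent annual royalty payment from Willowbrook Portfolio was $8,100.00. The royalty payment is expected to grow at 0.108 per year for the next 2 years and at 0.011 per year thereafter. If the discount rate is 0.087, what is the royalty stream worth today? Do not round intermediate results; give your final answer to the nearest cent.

$128627.36

D_1 = 8974.80000
D_2 = 9944.07840
Terminal value at year 2: TV = D_2×(1+g_2)/(r−g_2) = 10053.46326/0.076 = 132282.41135
P_0 = D_1/(1+r)^1 + D_2/(1+r)^2 + TV/(1+r)^2
    = 8256.48574 + 8415.99466 + 111954.87640 = 128627.35680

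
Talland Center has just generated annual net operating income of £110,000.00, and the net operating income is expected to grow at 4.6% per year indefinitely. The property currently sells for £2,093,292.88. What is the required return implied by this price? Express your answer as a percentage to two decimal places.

D₁ = £110,000.00 × 1.046 = £115,060.0000
P = D₁/(r − g) ⇒ r = D₁/P + g = £115,060.0000/£2,093,292.88 + 0.046 = 0.054966 + 0.046 = 0.100966

10.10%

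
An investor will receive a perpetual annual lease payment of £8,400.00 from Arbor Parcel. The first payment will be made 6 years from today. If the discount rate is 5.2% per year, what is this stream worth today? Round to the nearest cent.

£125371.04

Value at end of year 5: C / r = £8,400.00 / 0.052 = £161,538.4615
Discount to today: PV = £161,538.4615 / (1 + 0.052)^5 = £161,538.4615 / 1.288483 = £125,371.04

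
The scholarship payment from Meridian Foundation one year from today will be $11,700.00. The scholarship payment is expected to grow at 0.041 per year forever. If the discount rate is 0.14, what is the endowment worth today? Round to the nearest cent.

Growing perpetuity: P = D₁ / (r − g) = $11,700.0000 / (0.14 − 0.041) = $118,181.82

$118181.82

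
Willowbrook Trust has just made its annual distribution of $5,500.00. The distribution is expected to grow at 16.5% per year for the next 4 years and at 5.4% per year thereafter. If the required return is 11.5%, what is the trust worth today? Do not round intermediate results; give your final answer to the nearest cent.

D_1 = 6407.50000
D_2 = 7464.73750
D_3 = 8696.41919
D_4 = 10131.32835
Terminal value at year 4: TV = D_4×(1+g_2)/(r−g_2) = 10678.42008/0.061 = 175056.06696
P_0 = D_1/(1+r)^1 + D_2/(1+r)^2 + D_3/(1+r)^3 + D_4/(1+r)^4 + TV/(1+r)^4
    = 5746.63677 + 6004.33349 + 6273.58611 + 6554.91284 + 113260.29730 = 137839.76651

$137839.77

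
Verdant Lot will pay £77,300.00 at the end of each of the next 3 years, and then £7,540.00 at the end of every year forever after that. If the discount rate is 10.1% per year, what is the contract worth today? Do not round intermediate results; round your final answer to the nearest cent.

£247831.30

PV of 3-year annuity: £77,300.00 × [1 − (1+0.101)^−3] / 0.101 = 191895.73429
Perpetuity value at year 3: £7,540.00 / 0.101 = 74653.46535
PV of perpetuity: 74653.46535 / (1+0.101)^3 = 55935.56319
Total PV = 191895.73429 + 55935.56319 = 247831.29748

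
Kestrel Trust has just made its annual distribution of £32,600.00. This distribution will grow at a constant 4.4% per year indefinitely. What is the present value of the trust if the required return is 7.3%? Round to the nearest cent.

£1173600.00

D₁ = D₀ × (1 + g) = £32,600.00 × 1.044 = £34,034.4000
Growing perpetuity: P = D₁ / (r − g) = £34,034.4000 / (0.073 − 0.044) = £1,173,600.00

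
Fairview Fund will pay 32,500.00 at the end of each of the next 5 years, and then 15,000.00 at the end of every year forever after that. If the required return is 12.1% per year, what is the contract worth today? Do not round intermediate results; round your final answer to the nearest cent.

PV of 5-year annuity: 32,500.00 × [1 − (1+0.121)^−5] / 0.121 = 116865.57591
Perpetuity value at year 5: 15,000.00 / 0.121 = 123966.94215
PV of perpetuity: 123966.94215 / (1+0.121)^5 = 70028.98404
Total PV = 116865.57591 + 70028.98404 = 186894.55994

186894.56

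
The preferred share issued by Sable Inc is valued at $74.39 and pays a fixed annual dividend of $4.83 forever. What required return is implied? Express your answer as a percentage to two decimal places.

6.49%

P = C/r ⇒ r = C/P = $4.83/$74.39 = 0.064928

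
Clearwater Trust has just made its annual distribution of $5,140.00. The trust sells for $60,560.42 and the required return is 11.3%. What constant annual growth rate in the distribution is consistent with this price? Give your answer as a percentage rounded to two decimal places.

P = D₀(1+g)/(r−g) ⇒ P(r−g) = D₀(1+g) ⇒ g(P+D₀) = P·r − D₀
g = (P·r − D₀)/(P + D₀) = ($60,560.42×0.113 − $5,140.00) / ($60,560.42 + $5,140.00) = 0.025926

2.59%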